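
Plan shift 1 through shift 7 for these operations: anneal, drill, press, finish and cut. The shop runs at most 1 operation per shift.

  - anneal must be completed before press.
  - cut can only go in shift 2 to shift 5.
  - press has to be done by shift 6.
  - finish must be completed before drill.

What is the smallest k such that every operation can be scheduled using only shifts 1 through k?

The precedence chain requires at least 2 distinct shifts.
With at most 1 per shift and 5 operations, at least 5 shifts are needed.
5 works (last occupied shift: shift 5): for example anneal in shift 1; finish in shift 3; press in shift 5; cut in shift 2; drill in shift 4.

5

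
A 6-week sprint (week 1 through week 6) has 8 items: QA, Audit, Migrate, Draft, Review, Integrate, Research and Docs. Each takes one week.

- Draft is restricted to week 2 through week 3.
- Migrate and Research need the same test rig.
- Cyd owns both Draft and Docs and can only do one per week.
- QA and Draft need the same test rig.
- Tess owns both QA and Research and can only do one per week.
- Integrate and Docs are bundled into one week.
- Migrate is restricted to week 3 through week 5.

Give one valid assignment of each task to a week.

Audit -> week 1, Docs -> week 1, Draft -> week 2, Integrate -> week 1, QA -> week 1, Research -> week 2, Migrate -> week 3, Review -> week 1

Checking: Migrate(week 3) != Research(week 2); QA(week 1) != Draft(week 2); QA(week 1) != Research(week 2); Draft(week 2) != Docs(week 1); Integrate = Docs = week 1; Migrate=week 3 in [week 3,week 5]; Draft=week 2 in [week 2,week 3].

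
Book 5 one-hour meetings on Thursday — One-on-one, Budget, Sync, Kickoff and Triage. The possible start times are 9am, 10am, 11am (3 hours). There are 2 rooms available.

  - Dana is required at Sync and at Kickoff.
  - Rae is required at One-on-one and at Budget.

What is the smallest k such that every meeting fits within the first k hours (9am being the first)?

With at most 2 per hour and 5 meetings, at least 3 hours are needed.
3 works (last occupied hour: 11am): for example One-on-one=9am; Budget=10am; Triage=11am; Sync=9am; Kickoff=10am.

3 hours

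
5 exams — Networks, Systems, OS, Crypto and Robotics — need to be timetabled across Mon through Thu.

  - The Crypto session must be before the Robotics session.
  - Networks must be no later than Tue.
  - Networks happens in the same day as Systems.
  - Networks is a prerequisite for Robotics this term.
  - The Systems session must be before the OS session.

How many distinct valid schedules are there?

28

Splitting on Networks: it can be Mon (18), Tue (10). Listing each branch's schedules as (Systems, OS, Crypto, Robotics):
Networks=Mon: (Mon,Tue,Mon,Tue) (Mon,Tue,Mon,Wed) (Mon,Tue,Mon,Thu) (Mon,Tue,Tue,Wed) (Mon,Tue,Tue,Thu) (Mon,Tue,Wed,Thu) (Mon,Wed,Mon,Tue) (Mon,Wed,Mon,Wed) (Mon,Wed,Mon,Thu) (Mon,Wed,Tue,Wed) (Mon,Wed,Tue,Thu) (Mon,Wed,Wed,Thu) (Mon,Thu,Mon,Tue) (Mon,Thu,Mon,Wed) (Mon,Thu,Mon,Thu) (Mon,Thu,Tue,Wed) (Mon,Thu,Tue,Thu) (Mon,Thu,Wed,Thu) — 18.
Networks=Tue: (Tue,Wed,Mon,Wed) (Tue,Wed,Mon,Thu) (Tue,Wed,Tue,Wed) (Tue,Wed,Tue,Thu) (Tue,Wed,Wed,Thu) (Tue,Thu,Mon,Wed) (Tue,Thu,Mon,Thu) (Tue,Thu,Tue,Wed) (Tue,Thu,Tue,Thu) (Tue,Thu,Wed,Thu) — 10.
Summing: 18 + 10 = 28.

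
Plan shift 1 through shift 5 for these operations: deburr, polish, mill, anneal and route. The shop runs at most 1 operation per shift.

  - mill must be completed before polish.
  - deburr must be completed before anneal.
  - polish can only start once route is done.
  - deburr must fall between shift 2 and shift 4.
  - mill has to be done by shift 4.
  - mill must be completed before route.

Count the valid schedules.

Splitting on deburr: it can be shift 2 (3), shift 3 (2), shift 4 (1). Listing each branch's schedules as (polish, mill, anneal, route) by shift number:
deburr=shift 2: (4,1,5,3) (5,1,3,4) (5,1,4,3) — 3.
deburr=shift 3: (4,1,5,2) (5,1,4,2) — 2.
deburr=shift 4: (3,1,5,2) — 1.
Summing: 3 + 2 + 1 = 6.

6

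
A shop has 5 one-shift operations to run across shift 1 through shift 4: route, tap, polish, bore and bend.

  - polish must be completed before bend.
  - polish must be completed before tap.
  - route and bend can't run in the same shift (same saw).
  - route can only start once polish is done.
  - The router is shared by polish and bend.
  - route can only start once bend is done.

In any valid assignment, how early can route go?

shift 3

Precedence pushes route to at least shift 3.
route at shift 3 is achievable: bend -> shift 2, bore -> shift 1, polish -> shift 1, route -> shift 3, tap -> shift 2.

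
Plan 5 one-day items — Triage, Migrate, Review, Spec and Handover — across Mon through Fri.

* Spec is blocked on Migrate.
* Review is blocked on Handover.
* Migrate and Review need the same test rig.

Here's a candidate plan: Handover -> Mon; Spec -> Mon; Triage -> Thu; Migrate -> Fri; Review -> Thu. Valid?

Invalid. Spec is blocked on Migrate.

Migrate and Review need the same test rig — holds.
Spec is blocked on Migrate — violated.
Review is blocked on Handover — holds.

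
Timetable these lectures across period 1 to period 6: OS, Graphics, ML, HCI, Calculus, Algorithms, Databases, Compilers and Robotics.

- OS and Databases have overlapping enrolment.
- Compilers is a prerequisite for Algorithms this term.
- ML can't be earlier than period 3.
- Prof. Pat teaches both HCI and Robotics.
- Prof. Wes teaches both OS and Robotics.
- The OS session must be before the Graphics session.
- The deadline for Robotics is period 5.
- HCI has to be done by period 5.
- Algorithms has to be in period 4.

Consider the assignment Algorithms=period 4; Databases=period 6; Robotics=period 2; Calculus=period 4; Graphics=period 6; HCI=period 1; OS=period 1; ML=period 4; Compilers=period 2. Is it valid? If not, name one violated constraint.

Compilers is a prerequisite for Algorithms this term — holds.
ML can't be earlier than period 3 — holds.
Algorithms has to be in period 4 — holds.
The OS session must be before the Graphics session — holds.
HCI has to be done by period 5 — holds.
Prof. Pat teaches both HCI and Robotics — holds.
OS and Databases have overlapping enrolment — holds.
Prof. Wes teaches both OS and Robotics — holds.
The deadline for Robotics is period 5 — holds.

Yes, all constraints hold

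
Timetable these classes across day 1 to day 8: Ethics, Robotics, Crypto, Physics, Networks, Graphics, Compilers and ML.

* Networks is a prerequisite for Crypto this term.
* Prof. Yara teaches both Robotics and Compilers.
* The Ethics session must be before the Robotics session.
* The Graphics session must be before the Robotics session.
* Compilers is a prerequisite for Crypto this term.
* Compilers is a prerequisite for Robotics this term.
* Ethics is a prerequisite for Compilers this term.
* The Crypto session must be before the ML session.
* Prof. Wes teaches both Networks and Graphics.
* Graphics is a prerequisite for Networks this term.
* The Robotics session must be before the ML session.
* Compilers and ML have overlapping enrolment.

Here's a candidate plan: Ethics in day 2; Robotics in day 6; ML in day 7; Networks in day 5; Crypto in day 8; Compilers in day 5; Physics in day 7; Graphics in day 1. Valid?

Invalid. The Crypto session must be before the ML session.

The Robotics session must be before the ML session — holds.
Compilers is a prerequisite for Crypto this term — holds.
The Crypto session must be before the ML session — violated.
Prof. Yara teaches both Robotics and Compilers — holds.
Ethics is a prerequisite for Compilers this term — holds.
Graphics is a prerequisite for Networks this term — holds.
Compilers and ML have overlapping enrolment — holds.
The Ethics session must be before the Robotics session — holds.
Compilers is a prerequisite for Robotics this term — holds.
Networks is a prerequisite for Crypto this term — holds.
The Graphics session must be before the Robotics session — holds.
Prof. Wes teaches both Networks and Graphics — holds.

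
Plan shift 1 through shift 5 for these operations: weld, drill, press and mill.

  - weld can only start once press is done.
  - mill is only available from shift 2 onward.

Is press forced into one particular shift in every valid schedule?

No

press can be shift 1 (e.g. weld in shift 2; press in shift 1; drill in shift 1; mill in shift 2) or shift 2 (e.g. press in shift 2; mill in shift 2; weld in shift 3; drill in shift 1).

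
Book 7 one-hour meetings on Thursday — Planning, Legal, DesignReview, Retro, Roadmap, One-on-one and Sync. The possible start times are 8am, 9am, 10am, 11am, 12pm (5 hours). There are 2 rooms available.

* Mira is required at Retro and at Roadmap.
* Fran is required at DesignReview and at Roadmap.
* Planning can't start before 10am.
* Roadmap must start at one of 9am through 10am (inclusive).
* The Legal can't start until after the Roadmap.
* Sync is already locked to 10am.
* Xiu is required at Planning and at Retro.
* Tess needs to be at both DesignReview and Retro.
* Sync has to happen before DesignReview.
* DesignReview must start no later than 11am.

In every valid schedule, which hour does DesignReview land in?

Precedence pushes DesignReview to at least 11am; DesignReview's own window allows nothing later than 11am.
So DesignReview is pinned to 11am.

11am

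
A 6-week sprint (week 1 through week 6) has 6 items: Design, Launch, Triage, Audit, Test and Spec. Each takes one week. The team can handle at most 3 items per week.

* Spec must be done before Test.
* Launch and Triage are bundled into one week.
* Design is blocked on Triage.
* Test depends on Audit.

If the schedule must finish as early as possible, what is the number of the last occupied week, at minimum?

3

The precedence chain requires at least 2 distinct weeks.
With at most 3 per week and 6 tasks, at least 2 weeks are needed.
Could 2 weeks be enough, i.e. nothing placed later than week 2? No: Design must come after Triage (at week 1 or later) → {week 2}; Triage must come before Design (at week 2 or earlier) → {week 1}; Test must come after Spec (at week 1 or later) → {week 2}; Spec must come before Test (at week 2 or earlier) → {week 1}; Audit must come before Test (at week 2 or earlier) → {week 1}; Launch must be in the same week as Triage (in {week 1}) → {week 1}; that puts Launch, Triage, Audit and Spec all in week 1 — more than 3 per week.
So 2 weeks is not enough.
3 works (last occupied week: week 3): for example Triage=week 2; Test=week 2; Design=week 3; Spec=week 1; Launch=week 2; Audit=week 1.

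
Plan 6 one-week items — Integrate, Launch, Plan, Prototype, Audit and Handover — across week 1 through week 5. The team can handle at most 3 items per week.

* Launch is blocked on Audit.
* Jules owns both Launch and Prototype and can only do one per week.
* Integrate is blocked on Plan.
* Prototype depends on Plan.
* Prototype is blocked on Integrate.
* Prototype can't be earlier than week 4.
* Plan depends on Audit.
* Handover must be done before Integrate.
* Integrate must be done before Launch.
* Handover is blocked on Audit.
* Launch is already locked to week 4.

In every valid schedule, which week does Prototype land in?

week 5

Prototype's window is week 4–week 5.
Launch is fixed at week 4, and Prototype can't share a week with Launch.
So Prototype must be week 5.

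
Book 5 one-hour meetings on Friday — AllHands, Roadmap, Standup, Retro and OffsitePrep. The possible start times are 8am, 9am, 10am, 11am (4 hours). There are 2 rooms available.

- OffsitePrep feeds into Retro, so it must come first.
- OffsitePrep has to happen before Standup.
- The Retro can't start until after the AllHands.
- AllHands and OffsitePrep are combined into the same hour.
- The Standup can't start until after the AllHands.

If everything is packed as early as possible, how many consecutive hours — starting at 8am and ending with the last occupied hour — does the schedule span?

3 hours

The precedence chain requires at least 2 distinct hours.
With at most 2 per hour and 5 meetings, at least 3 hours are needed.
3 works (last occupied hour: 10am): for example Standup -> 9am; Roadmap -> 10am; OffsitePrep -> 8am; Retro -> 9am; AllHands -> 8am.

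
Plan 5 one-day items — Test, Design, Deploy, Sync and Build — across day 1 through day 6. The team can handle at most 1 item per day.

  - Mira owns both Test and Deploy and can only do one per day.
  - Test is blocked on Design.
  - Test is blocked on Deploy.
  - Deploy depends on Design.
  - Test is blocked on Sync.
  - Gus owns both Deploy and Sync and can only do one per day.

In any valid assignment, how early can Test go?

Precedence pushes Test to at least day 3.
Test at day 4 is achievable: Test in day 4; Build in day 5; Design in day 1; Deploy in day 2; Sync in day 3.
Nothing earlier works — the conflict and capacity constraints rule out every day before day 4.

day 4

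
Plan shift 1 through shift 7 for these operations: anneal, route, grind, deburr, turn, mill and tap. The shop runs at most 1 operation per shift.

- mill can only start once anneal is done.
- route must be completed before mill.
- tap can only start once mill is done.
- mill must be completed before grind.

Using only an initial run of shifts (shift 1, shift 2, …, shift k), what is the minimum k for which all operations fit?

The precedence chain requires at least 3 distinct shifts.
With at most 1 per shift and 7 operations, at least 7 shifts are needed.
7 works (last occupied shift: shift 7): for example deburr -> shift 6; route -> shift 2; grind -> shift 4; tap -> shift 5; turn -> shift 7; mill -> shift 3; anneal -> shift 1.

7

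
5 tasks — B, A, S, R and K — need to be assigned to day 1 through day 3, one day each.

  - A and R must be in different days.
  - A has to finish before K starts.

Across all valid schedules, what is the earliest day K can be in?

Precedence pushes K to at least day 2.
K at day 2 is achievable: A in day 1; K in day 2; B in day 1; S in day 1; R in day 2.

day 2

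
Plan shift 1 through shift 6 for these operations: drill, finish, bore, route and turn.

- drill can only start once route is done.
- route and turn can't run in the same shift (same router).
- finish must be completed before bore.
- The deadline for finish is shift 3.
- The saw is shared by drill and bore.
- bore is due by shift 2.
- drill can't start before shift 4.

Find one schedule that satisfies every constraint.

bore in shift 2, turn in shift 2, finish in shift 1, drill in shift 4, route in shift 1

Checking: finish(shift 1) before bore(shift 2); route(shift 1) before drill(shift 4); drill(shift 4) != bore(shift 2); route(shift 1) != turn(shift 2); bore=shift 2 in [shift 1,shift 2]; finish=shift 1 in [shift 1,shift 3]; drill=shift 4 in [shift 4,shift 6].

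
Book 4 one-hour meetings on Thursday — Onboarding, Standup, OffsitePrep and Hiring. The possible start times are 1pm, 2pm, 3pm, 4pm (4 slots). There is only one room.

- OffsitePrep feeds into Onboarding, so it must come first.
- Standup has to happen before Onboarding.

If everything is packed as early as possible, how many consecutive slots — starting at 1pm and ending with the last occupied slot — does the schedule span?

The precedence chain requires at least 2 distinct slots.
With at most 1 per slot and 4 meetings, at least 4 slots are needed.
4 works (last occupied slot: 4pm): for example Standup=1pm, OffsitePrep=2pm, Onboarding=3pm, Hiring=4pm.

4 slots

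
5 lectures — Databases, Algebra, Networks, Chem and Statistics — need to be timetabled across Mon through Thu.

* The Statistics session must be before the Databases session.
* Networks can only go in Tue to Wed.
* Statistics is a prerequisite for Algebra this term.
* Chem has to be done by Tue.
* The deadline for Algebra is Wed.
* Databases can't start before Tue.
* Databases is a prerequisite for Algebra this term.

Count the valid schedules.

4

Enumerating: Databases in Tue, Networks in Tue, Statistics in Mon, Chem in Mon, Algebra in Wed | Networks in Tue; Algebra in Wed; Chem in Tue; Statistics in Mon; Databases in Tue | Networks in Wed, Databases in Tue, Chem in Mon, Algebra in Wed, Statistics in Mon | Statistics in Mon, Chem in Tue, Networks in Wed, Databases in Tue, Algebra in Wed.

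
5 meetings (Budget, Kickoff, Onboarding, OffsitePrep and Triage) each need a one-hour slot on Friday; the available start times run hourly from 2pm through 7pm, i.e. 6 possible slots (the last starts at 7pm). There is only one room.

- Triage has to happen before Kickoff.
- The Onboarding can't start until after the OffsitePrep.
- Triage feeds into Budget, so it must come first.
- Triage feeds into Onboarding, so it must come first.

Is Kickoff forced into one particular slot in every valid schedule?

No

Kickoff can be 3pm (e.g. Onboarding in 5pm, OffsitePrep in 4pm, Kickoff in 3pm, Triage in 2pm, Budget in 6pm) or 4pm (e.g. Triage in 2pm; Budget in 6pm; OffsitePrep in 3pm; Onboarding in 5pm; Kickoff in 4pm).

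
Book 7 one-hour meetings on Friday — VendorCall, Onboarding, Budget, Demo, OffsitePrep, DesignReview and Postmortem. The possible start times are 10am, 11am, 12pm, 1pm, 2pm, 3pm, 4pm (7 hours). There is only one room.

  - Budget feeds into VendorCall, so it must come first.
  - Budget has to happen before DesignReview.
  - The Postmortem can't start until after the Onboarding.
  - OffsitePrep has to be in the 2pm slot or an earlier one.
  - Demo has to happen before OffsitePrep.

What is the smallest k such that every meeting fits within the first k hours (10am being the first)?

7

The precedence chain requires at least 2 distinct hours.
With at most 1 per hour and 7 meetings, at least 7 hours are needed.
7 works (last occupied hour: 4pm): for example OffsitePrep in 11am; DesignReview in 3pm; Onboarding in 2pm; Demo in 10am; Budget in 12pm; Postmortem in 4pm; VendorCall in 1pm.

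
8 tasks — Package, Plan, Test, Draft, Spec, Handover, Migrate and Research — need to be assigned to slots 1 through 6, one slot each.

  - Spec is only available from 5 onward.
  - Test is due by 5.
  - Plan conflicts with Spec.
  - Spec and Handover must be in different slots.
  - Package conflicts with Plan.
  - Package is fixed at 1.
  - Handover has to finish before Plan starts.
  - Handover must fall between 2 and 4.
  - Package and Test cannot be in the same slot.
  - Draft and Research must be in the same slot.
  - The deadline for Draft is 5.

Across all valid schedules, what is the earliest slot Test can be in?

Test's own window allows nothing later than 5.
Test at 2 is achievable: Plan in 3; Migrate in 1; Test in 2; Handover in 2; Package in 1; Research in 1; Spec in 5; Draft in 1.
Nothing earlier works — the conflict constraints rule out every slot before 2.

2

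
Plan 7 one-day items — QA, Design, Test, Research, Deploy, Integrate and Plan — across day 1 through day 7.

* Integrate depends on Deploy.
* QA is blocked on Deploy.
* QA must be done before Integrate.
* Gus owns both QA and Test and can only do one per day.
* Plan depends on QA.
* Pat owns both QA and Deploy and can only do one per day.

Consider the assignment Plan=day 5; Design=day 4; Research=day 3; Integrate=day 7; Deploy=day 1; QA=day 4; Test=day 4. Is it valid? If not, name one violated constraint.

Invalid. Gus owns both QA and Test and can only do one per day.

Pat owns both QA and Deploy and can only do one per day — holds.
Plan depends on QA — holds.
Integrate depends on Deploy — holds.
QA must be done before Integrate — holds.
Gus owns both QA and Test and can only do one per day — violated.
QA is blocked on Deploy — holds.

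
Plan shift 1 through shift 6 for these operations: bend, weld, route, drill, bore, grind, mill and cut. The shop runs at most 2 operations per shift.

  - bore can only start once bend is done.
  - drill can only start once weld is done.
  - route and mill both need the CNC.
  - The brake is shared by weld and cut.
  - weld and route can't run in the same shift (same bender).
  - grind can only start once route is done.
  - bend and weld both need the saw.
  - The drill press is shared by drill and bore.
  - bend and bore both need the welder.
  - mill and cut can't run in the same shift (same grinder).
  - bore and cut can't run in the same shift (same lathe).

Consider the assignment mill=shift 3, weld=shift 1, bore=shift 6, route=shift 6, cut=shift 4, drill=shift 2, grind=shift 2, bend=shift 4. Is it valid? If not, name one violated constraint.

The drill press is shared by drill and bore — holds.
drill can only start once weld is done — holds.
mill and cut can't run in the same shift (same grinder) — holds.
bore can only start once bend is done — holds.
bore and cut can't run in the same shift (same lathe) — holds.
bend and weld both need the saw — holds.
grind can only start once route is done — violated.
route and mill both need the CNC — holds.
The brake is shared by weld and cut — holds.
bend and bore both need the welder — holds.
weld and route can't run in the same shift (same bender) — holds.
The shop runs at most 2 operations per shift — holds.

No. grind can only start once route is done is not satisfied.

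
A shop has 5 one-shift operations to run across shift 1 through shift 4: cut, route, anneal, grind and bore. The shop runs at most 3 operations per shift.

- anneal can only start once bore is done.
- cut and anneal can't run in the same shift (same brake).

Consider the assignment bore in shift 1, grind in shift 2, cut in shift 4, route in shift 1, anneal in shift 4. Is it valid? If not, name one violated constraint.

cut and anneal can't run in the same shift (same brake) — violated.
The shop runs at most 3 operations per shift — holds.
anneal can only start once bore is done — holds.

No — it violates: cut and anneal can't run in the same shift (same brake)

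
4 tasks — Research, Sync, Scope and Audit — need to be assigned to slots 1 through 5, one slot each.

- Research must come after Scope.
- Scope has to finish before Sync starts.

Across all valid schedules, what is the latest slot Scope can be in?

4

Downstream work caps Scope at 4.
Scope at 4 is achievable: Audit -> 1, Scope -> 4, Sync -> 5, Research -> 5.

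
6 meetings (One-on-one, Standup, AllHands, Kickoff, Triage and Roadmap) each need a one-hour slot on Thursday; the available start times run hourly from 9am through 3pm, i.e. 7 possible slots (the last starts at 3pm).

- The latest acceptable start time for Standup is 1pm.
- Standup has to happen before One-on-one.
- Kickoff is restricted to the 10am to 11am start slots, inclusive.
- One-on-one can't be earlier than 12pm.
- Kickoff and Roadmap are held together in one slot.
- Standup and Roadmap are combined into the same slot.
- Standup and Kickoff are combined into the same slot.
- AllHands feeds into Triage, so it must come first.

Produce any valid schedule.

Roadmap in 10am, Kickoff in 10am, One-on-one in 12pm, AllHands in 9am, Triage in 10am, Standup in 10am

Checking: AllHands(9am) before Triage(10am); Standup(10am) before One-on-one(12pm); Kickoff = Roadmap = 10am; Standup = Kickoff = 10am; Standup = Roadmap = 10am; One-on-one=12pm in [12pm,3pm]; Kickoff=10am in [10am,11am]; Standup=10am in [9am,1pm].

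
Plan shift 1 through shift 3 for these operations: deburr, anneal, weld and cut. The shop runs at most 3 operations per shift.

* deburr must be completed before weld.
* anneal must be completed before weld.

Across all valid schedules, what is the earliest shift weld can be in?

Precedence pushes weld to at least shift 2.
weld at shift 2 is achievable: deburr=shift 1; weld=shift 2; cut=shift 1; anneal=shift 1.

shift 2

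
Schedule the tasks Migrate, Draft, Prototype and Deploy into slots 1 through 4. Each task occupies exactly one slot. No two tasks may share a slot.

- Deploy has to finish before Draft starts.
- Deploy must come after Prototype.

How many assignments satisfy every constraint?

Enumerating: Prototype in 1, Deploy in 2, Draft in 3, Migrate in 4 | Migrate in 3, Deploy in 2, Draft in 4, Prototype in 1 | Draft=4, Deploy=3, Prototype=1, Migrate=2 | Migrate=1, Deploy=3, Prototype=2, Draft=4.

4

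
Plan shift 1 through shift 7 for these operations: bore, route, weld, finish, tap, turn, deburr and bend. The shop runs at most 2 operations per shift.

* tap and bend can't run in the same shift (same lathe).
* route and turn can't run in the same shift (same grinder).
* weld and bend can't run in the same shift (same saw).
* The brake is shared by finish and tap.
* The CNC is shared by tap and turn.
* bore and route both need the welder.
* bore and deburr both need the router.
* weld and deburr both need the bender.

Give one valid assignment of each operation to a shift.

finish=shift 2, turn=shift 4, tap=shift 3, bend=shift 4, deburr=shift 3, bore=shift 1, route=shift 2, weld=shift 1

Checking: finish(shift 2) != tap(shift 3); bore(shift 1) != deburr(shift 3); tap(shift 3) != turn(shift 4); weld(shift 1) != deburr(shift 3); bore(shift 1) != route(shift 2); tap(shift 3) != bend(shift 4); route(shift 2) != turn(shift 4); weld(shift 1) != bend(shift 4); max 2 per shift (cap 2).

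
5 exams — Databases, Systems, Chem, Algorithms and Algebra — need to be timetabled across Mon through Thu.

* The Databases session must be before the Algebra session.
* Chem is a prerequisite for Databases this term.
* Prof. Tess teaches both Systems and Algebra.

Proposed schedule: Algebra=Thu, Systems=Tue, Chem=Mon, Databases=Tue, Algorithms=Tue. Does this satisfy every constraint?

The Databases session must be before the Algebra session — holds.
Chem is a prerequisite for Databases this term — holds.
Prof. Tess teaches both Systems and Algebra — holds.

Yes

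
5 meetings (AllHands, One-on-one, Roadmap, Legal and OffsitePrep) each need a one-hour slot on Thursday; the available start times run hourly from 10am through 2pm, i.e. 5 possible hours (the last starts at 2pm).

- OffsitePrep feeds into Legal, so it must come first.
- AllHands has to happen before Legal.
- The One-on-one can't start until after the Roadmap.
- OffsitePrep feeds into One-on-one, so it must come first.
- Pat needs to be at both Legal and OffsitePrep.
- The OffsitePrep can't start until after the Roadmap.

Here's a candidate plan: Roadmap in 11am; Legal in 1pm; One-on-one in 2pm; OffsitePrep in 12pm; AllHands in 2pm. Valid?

The OffsitePrep can't start until after the Roadmap — holds.
Pat needs to be at both Legal and OffsitePrep — holds.
AllHands has to happen before Legal — violated.
The One-on-one can't start until after the Roadmap — holds.
OffsitePrep feeds into One-on-one, so it must come first — holds.
OffsitePrep feeds into Legal, so it must come first — holds.

No — it violates: AllHands has to happen before Legal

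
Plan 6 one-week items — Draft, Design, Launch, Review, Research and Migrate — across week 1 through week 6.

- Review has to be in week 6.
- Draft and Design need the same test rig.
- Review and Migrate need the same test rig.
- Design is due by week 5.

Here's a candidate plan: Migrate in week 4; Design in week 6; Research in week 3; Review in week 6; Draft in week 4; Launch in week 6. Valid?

Review and Migrate need the same test rig — holds.
Review has to be in week 6 — holds.
Draft and Design need the same test rig — holds.
Design is due by week 5 — violated.

No — it violates: Design is due by week 5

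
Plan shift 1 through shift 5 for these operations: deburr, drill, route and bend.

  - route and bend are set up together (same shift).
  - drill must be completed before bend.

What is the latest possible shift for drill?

Downstream work caps drill at shift 4.
drill at shift 4 is achievable: route=shift 5, bend=shift 5, drill=shift 4, deburr=shift 1.

shift 4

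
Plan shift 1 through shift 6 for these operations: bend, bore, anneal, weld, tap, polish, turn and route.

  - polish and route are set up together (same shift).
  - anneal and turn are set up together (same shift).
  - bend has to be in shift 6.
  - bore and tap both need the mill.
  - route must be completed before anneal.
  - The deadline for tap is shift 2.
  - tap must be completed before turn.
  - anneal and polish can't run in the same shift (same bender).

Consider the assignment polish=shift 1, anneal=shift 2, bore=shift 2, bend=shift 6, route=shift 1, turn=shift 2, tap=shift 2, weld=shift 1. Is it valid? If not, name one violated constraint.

No. bore and tap both need the mill is not satisfied.

bend has to be in shift 6 — holds.
route must be completed before anneal — holds.
anneal and turn are set up together (same shift) — holds.
anneal and polish can't run in the same shift (same bender) — holds.
bore and tap both need the mill — violated.
tap must be completed before turn — violated.
The deadline for tap is shift 2 — holds.
polish and route are set up together (same shift) — holds.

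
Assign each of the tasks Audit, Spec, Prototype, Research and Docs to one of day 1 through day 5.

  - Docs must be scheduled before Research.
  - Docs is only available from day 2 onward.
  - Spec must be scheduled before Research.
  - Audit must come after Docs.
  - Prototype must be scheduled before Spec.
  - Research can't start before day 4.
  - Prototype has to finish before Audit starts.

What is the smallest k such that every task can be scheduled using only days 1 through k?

The precedence chain requires at least 3 distinct days.
Research can't be placed before day 4, so the schedule must run through at least day 4.
4 works (last occupied day: day 4): for example Spec=day 2, Prototype=day 1, Research=day 4, Docs=day 2, Audit=day 3.

4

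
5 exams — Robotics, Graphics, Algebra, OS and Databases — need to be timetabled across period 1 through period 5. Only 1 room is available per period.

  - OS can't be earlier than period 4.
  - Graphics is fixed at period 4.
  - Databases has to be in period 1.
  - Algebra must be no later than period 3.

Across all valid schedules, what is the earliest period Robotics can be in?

period 2

Robotics at period 2 is achievable: Robotics in period 2; Databases in period 1; Algebra in period 3; OS in period 5; Graphics in period 4.
Nothing earlier works — the capacity limit rule out every period before period 2.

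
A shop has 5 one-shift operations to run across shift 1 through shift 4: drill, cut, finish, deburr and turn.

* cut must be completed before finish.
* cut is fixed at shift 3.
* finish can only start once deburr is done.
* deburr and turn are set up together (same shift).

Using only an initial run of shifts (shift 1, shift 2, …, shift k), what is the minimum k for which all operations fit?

The precedence chain requires at least 2 distinct shifts.
Propagating the time windows through the other constraints, finish can't land before shift 4, so the schedule must run through at least shift 4.
4 works (last occupied shift: shift 4): for example drill=shift 1, turn=shift 1, cut=shift 3, finish=shift 4, deburr=shift 1.

4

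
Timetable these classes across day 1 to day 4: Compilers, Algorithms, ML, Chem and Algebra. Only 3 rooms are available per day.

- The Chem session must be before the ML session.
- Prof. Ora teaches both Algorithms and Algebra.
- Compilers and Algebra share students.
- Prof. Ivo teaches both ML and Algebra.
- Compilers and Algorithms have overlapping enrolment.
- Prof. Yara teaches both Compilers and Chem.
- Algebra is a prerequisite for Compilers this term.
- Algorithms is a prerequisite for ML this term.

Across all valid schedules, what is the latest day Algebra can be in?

Downstream work caps Algebra at day 3.
Algebra at day 3 is achievable: Algorithms=day 1, Algebra=day 3, Chem=day 1, Compilers=day 4, ML=day 2.

day 3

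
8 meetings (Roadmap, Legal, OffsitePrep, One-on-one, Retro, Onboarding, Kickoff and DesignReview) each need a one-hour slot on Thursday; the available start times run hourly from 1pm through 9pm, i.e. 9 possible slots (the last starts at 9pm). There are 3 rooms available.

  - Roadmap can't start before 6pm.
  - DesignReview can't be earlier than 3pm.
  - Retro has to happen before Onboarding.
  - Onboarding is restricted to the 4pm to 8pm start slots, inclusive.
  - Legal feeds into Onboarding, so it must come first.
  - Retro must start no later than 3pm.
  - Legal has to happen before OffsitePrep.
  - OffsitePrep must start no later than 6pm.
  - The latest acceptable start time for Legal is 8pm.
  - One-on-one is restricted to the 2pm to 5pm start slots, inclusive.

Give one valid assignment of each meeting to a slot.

OffsitePrep -> 2pm, Onboarding -> 4pm, Retro -> 1pm, Legal -> 1pm, One-on-one -> 2pm, DesignReview -> 3pm, Kickoff -> 1pm, Roadmap -> 6pm

Checking: Legal(1pm) before Onboarding(4pm); Legal(1pm) before OffsitePrep(2pm); Retro(1pm) before Onboarding(4pm); Onboarding=4pm in [4pm,8pm]; One-on-one=2pm in [2pm,5pm]; Legal=1pm in [1pm,8pm]; OffsitePrep=2pm in [1pm,6pm]; DesignReview=3pm in [3pm,9pm]; Retro=1pm in [1pm,3pm]; Roadmap=6pm in [6pm,9pm]; max 3 per slot (cap 3).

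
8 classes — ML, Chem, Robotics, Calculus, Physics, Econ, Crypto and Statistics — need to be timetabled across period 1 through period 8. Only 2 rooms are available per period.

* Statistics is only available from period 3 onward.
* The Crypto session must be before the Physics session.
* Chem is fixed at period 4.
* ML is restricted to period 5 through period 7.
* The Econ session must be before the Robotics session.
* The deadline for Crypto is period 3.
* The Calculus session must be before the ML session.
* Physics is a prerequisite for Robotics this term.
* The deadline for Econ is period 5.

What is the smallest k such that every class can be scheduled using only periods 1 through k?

The precedence chain requires at least 3 distinct periods.
With at most 2 per period and 8 classes, at least 4 periods are needed.
ML can't be placed before period 5, so the schedule must run through at least period 5.
5 works (last occupied period: period 5): for example Chem in period 4, ML in period 5, Crypto in period 1, Calculus in period 1, Robotics in period 3, Econ in period 2, Statistics in period 3, Physics in period 2.

5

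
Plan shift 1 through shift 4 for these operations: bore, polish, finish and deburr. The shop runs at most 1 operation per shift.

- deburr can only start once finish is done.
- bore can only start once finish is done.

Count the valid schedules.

Splitting on bore: it can be shift 2 (2), shift 3 (3), shift 4 (3). Listing each branch's schedules as (polish, finish, deburr) by shift number:
bore=shift 2: (3,1,4) (4,1,3) — 2.
bore=shift 3: (1,2,4) (2,1,4) (4,1,2) — 3.
bore=shift 4: (1,2,3) (2,1,3) (3,1,2) — 3.
Summing: 2 + 3 + 3 = 8.

8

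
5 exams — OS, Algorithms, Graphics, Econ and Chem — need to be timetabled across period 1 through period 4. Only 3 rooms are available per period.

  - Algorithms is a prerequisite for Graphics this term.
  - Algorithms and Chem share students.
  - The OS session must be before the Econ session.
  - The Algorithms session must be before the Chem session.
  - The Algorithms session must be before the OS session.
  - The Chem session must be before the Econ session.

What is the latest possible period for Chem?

Precedence pushes Chem to at least period 2; downstream work caps Chem at period 3.
Chem at period 3 is achievable: Chem=period 3; OS=period 2; Algorithms=period 1; Econ=period 4; Graphics=period 2.

period 3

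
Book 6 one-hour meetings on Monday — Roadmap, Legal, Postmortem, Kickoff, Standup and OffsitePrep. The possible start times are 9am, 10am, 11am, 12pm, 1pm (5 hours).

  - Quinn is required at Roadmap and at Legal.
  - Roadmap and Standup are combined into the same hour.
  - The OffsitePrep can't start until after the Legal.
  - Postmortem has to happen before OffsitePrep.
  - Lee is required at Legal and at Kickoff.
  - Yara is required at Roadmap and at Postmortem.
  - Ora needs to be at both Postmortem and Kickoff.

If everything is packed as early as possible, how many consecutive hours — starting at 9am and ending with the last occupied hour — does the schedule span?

The precedence chain requires at least 2 distinct hours.
2 works (last occupied hour: 10am): for example Standup -> 10am; Postmortem -> 9am; Roadmap -> 10am; Kickoff -> 10am; Legal -> 9am; OffsitePrep -> 10am.

2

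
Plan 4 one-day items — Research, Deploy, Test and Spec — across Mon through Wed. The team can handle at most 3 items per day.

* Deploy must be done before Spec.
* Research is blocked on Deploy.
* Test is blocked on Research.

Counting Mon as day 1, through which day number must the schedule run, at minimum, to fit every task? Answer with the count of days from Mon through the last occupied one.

3 days

The precedence chain requires at least 3 distinct days.
With at most 3 per day and 4 tasks, at least 2 days are needed.
3 works (last occupied day: Wed): for example Test=Wed, Deploy=Mon, Spec=Tue, Research=Tue.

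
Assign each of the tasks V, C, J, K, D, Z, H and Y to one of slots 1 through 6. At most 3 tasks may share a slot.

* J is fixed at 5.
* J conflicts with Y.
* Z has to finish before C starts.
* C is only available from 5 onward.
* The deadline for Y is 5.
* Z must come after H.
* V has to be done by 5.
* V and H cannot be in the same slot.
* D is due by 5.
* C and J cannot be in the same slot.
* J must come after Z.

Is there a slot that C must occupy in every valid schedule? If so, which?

6

C's window is 5–6.
J is fixed at 5, and C can't share a slot with J.
So C must be 6.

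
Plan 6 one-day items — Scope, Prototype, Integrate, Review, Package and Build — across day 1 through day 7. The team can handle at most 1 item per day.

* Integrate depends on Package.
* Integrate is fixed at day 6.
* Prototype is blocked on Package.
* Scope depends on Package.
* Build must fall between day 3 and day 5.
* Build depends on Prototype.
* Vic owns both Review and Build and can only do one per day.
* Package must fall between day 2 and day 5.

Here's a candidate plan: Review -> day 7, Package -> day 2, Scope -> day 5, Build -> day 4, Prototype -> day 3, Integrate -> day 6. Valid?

Valid

Build must fall between day 3 and day 5 — holds.
Integrate is fixed at day 6 — holds.
Build depends on Prototype — holds.
Integrate depends on Package — holds.
Package must fall between day 2 and day 5 — holds.
Vic owns both Review and Build and can only do one per day — holds.
Prototype is blocked on Package — holds.
Scope depends on Package — holds.
The team can handle at most 1 item per day — holds.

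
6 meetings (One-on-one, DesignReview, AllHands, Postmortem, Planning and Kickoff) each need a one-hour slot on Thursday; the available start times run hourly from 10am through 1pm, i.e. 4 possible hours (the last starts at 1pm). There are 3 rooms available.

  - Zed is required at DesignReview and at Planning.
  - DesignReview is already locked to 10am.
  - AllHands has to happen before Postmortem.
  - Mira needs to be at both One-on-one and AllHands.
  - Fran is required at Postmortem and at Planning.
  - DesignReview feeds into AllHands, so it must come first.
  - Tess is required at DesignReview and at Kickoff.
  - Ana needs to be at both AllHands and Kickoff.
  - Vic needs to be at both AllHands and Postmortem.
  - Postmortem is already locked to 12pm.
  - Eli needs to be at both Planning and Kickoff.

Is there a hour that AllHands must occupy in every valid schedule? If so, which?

11am

DesignReview is fixed at 10am and must come before AllHands, so AllHands is at least 11am.
Postmortem is fixed at 12pm and must come after AllHands, so AllHands is at most 11am.
So AllHands must be 11am.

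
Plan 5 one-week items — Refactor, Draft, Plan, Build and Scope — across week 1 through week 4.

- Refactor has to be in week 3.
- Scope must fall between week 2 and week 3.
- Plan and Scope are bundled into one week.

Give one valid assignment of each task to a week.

Draft in week 1, Scope in week 2, Build in week 1, Plan in week 2, Refactor in week 3

Checking: Plan = Scope = week 2; Refactor=week 3 in [week 3,week 3]; Scope=week 2 in [week 2,week 3].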